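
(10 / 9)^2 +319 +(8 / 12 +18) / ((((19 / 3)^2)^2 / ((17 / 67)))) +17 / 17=227195894164 / 707252067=321.24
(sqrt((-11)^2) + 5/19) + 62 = 1392/19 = 73.26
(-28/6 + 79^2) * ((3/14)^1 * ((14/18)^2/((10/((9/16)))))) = 130963/2880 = 45.47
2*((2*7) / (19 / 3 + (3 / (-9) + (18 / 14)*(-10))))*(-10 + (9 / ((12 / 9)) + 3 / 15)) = 12.45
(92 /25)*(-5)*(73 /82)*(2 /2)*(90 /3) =-20148 /41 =-491.41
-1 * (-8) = 8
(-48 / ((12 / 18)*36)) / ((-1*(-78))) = -1 / 39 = -0.03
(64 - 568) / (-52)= 126 / 13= 9.69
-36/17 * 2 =-72/17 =-4.24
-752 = -752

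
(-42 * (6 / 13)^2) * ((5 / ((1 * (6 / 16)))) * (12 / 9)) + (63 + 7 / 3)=-47516 / 507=-93.72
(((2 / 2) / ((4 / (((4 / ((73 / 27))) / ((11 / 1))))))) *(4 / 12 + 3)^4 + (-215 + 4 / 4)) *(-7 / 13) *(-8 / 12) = -7077364 / 93951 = -75.33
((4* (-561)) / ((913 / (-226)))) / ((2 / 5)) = 115260 / 83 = 1388.67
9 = 9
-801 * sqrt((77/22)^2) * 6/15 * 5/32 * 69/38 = -386883/1216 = -318.16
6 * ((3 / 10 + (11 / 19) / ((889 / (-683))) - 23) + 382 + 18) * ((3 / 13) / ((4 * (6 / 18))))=1718674551 / 4391660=391.35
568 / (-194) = -2.93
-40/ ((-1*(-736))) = -5/ 92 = -0.05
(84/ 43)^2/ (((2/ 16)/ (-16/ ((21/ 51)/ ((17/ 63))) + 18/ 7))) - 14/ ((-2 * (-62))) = -27709583/ 114638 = -241.71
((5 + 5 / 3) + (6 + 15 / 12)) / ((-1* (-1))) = 167 / 12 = 13.92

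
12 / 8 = 3 / 2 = 1.50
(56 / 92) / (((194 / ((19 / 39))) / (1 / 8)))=133 / 696072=0.00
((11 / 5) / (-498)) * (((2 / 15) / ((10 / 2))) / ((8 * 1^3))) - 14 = -10458011 / 747000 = -14.00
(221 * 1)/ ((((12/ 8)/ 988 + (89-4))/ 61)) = 26638456/ 167963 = 158.60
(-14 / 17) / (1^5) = -14 / 17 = -0.82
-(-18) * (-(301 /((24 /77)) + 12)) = -70395 /4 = -17598.75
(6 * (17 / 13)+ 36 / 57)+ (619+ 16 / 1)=158939 / 247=643.48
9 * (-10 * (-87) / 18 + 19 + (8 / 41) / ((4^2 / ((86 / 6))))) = 49821 / 82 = 607.57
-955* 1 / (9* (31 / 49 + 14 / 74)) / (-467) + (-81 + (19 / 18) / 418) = -247139611 / 3061652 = -80.72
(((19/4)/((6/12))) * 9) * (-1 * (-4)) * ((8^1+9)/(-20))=-290.70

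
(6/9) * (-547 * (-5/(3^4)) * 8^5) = 179240960/243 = 737617.12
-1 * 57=-57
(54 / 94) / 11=27 / 517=0.05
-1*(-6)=6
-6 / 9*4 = -8 / 3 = -2.67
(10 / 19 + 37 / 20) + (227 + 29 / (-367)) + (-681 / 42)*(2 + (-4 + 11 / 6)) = 169862044 / 732165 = 232.00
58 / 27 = 2.15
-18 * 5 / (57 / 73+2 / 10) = -16425 / 179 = -91.76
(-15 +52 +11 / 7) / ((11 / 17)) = 4590 / 77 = 59.61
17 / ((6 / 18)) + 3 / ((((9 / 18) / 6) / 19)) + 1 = 736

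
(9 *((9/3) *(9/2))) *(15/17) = 3645/34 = 107.21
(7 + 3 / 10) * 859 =62707 / 10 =6270.70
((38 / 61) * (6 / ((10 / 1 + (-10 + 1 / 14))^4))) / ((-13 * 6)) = -1459808 / 793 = -1840.87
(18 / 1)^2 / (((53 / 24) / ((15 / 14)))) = 58320 / 371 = 157.20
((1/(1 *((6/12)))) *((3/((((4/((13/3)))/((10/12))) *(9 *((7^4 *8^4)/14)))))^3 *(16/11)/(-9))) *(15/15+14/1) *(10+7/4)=-64536875/14409782424283494821658624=-0.00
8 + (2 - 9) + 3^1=4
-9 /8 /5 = -9 /40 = -0.22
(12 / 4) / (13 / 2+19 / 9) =54 / 155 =0.35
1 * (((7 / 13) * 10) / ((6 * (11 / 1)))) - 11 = -4684 / 429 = -10.92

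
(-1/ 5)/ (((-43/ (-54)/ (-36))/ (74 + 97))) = 332424/ 215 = 1546.16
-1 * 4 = -4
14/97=0.14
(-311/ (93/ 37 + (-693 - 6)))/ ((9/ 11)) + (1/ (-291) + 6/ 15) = 21199543/ 22497210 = 0.94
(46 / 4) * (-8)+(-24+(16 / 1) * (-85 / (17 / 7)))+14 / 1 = -662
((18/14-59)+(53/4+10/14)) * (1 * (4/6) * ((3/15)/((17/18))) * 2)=-210/17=-12.35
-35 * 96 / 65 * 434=-291648 / 13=-22434.46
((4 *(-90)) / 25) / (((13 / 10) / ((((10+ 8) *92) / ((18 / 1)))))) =-13248 / 13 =-1019.08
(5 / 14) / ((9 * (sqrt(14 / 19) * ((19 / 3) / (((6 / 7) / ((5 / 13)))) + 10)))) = 13 * sqrt(266) / 58898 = 0.00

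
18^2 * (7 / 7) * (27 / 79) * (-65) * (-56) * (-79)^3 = -198730415520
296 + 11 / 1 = 307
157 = 157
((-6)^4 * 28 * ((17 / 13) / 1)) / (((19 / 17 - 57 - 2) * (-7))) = 62424 / 533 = 117.12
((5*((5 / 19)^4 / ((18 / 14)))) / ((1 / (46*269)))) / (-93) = -270681250 / 109078677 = -2.48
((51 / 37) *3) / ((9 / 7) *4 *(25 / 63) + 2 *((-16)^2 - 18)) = 2499 / 288896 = 0.01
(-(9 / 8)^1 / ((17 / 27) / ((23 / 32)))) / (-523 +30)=5589 / 2145536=0.00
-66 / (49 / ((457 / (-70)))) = 15081 / 1715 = 8.79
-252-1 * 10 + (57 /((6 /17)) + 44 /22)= -197 /2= -98.50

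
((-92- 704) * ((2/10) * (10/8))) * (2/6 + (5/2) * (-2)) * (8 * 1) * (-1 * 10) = -74293.33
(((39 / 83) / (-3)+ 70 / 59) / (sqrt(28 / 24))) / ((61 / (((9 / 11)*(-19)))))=-862353*sqrt(42) / 23001209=-0.24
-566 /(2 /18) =-5094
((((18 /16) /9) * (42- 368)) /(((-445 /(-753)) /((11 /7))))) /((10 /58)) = -39153741 /62300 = -628.47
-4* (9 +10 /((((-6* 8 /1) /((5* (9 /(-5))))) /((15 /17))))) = -1449 /34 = -42.62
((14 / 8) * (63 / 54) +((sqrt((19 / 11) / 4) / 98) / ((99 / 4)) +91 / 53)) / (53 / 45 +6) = 5 * sqrt(209) / 1915067 +71715 / 136952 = 0.52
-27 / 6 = -9 / 2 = -4.50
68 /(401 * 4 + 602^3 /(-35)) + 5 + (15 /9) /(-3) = 311586475 /70107129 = 4.44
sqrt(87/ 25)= sqrt(87)/ 5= 1.87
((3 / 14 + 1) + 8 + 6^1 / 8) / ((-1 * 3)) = -93 / 28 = -3.32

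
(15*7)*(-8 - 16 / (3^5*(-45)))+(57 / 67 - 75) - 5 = -44886503 / 48843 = -919.00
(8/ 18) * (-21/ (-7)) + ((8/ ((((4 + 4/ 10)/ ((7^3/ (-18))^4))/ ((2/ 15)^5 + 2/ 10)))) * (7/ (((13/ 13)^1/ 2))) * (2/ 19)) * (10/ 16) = 14718563188572149/ 333213507000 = 44171.57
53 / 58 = 0.91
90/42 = 15/7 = 2.14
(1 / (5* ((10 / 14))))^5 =16807 / 9765625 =0.00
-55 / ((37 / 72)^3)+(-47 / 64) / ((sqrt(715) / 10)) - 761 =-59075573 / 50653 - 47 *sqrt(715) / 4576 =-1166.55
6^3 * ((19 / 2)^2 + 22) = 24246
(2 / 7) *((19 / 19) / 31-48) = -2974 / 217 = -13.71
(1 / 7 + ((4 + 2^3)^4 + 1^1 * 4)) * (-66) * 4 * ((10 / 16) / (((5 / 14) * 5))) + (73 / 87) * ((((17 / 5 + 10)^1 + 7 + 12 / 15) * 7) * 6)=-277768102 / 145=-1915642.08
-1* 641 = -641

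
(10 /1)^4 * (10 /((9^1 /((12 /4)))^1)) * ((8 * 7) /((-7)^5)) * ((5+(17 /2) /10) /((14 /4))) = -3120000 /16807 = -185.64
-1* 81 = -81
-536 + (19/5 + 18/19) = -50469/95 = -531.25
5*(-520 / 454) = -1300 / 227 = -5.73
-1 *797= -797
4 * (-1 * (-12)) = 48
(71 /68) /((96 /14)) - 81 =-263887 /3264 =-80.85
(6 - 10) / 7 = -4 / 7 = -0.57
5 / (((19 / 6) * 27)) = 10 / 171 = 0.06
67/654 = 0.10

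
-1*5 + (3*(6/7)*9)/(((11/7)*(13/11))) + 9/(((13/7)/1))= 160/13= 12.31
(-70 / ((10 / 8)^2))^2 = 50176 / 25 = 2007.04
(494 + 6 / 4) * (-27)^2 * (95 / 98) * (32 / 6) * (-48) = -4392429120 / 49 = -89641410.61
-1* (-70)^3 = 343000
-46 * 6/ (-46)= 6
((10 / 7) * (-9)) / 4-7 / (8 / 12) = -96 / 7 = -13.71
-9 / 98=-0.09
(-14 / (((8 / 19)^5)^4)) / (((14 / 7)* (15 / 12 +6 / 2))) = -263129814202821707353489207 / 4899916394579099648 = -53700878.34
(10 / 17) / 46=5 / 391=0.01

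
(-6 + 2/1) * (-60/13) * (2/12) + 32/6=328/39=8.41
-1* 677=-677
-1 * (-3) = 3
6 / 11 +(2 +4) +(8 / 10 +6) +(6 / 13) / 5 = 9608 / 715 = 13.44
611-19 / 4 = 2425 / 4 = 606.25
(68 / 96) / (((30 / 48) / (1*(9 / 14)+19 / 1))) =935 / 42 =22.26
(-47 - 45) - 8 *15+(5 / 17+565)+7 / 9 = 354.07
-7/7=-1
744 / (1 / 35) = 26040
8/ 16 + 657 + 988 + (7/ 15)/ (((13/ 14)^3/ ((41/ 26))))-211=1229910163/ 856830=1435.42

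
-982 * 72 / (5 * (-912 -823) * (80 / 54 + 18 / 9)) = 954504 / 407725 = 2.34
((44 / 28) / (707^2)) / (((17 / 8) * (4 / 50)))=1100 / 59482031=0.00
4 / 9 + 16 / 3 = 52 / 9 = 5.78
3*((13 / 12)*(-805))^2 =109516225 / 48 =2281588.02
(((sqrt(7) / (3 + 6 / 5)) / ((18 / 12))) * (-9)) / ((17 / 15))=-150 * sqrt(7) / 119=-3.33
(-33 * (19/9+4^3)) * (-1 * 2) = 13090/3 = 4363.33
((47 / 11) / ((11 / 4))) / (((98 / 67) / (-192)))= -1209216 / 5929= -203.95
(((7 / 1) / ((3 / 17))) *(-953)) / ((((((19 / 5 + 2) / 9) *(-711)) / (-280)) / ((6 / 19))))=-317539600 / 43529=-7294.90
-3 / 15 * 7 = -7 / 5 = -1.40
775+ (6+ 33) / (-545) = 422336 / 545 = 774.93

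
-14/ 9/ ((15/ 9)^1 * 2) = -7/ 15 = -0.47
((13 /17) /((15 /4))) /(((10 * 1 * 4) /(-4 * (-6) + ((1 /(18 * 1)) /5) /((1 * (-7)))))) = 196547 /1606500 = 0.12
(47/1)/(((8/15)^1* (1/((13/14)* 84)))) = 27495/4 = 6873.75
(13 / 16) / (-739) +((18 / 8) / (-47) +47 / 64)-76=-167417721 / 2222912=-75.31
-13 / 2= -6.50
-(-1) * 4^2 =16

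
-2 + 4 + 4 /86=88 /43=2.05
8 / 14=4 / 7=0.57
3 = 3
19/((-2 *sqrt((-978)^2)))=-19/1956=-0.01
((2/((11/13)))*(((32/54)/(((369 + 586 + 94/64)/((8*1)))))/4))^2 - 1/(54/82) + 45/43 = -1677116868852716/3553226408807163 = -0.47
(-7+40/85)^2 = 12321/289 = 42.63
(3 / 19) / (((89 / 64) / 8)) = 1536 / 1691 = 0.91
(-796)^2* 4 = 2534464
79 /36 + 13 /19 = 1969 /684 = 2.88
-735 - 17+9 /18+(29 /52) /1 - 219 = -50437 /52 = -969.94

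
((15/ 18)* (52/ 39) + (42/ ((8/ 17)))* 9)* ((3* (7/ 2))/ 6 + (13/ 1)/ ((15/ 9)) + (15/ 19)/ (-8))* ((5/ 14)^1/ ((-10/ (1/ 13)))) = -207998131/ 9959040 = -20.89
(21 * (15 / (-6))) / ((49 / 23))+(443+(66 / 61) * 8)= 364669 / 854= 427.01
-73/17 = -4.29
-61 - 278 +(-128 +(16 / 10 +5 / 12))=-27899 / 60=-464.98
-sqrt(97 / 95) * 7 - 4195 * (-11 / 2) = 46145 / 2 - 7 * sqrt(9215) / 95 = 23065.43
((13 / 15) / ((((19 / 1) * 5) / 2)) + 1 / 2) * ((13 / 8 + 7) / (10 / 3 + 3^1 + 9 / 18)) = 101913 / 155800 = 0.65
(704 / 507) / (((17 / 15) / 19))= 66880 / 2873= 23.28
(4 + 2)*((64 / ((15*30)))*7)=448 / 75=5.97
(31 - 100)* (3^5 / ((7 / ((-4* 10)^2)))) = -26827200 / 7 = -3832457.14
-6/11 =-0.55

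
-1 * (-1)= 1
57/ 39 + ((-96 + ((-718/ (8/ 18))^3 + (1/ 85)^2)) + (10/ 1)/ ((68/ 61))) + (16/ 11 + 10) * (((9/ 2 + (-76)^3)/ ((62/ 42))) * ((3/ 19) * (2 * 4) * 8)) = -4250617686.88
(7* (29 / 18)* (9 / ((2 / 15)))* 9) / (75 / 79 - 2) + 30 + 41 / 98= -105589909 / 16268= -6490.65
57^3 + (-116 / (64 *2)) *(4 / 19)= 28149307 / 152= 185192.81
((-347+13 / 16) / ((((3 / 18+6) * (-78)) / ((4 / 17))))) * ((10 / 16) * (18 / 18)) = 27695 / 261664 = 0.11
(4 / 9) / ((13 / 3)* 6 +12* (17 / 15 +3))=10 / 1701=0.01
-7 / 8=-0.88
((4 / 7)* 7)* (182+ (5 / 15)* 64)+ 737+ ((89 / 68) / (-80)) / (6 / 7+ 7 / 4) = 461749411 / 297840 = 1550.33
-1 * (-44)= 44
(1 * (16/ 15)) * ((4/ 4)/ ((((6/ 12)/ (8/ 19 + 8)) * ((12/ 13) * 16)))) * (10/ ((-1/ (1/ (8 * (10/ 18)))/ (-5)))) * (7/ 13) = 140/ 19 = 7.37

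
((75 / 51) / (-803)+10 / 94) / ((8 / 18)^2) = 679185 / 1283194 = 0.53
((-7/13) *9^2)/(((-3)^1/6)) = 1134/13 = 87.23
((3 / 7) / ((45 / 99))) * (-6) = -198 / 35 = -5.66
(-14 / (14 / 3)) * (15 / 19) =-45 / 19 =-2.37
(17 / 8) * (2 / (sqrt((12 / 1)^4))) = 17 / 576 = 0.03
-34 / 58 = -17 / 29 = -0.59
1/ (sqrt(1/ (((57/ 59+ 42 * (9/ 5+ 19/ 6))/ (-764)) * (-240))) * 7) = 2 * sqrt(2090016354)/ 78883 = 1.16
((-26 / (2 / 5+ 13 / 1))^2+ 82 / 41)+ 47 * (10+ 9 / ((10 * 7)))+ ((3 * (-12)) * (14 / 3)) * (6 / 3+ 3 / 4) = 6224147 / 314230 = 19.81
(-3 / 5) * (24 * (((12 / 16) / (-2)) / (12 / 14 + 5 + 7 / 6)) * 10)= 2268 / 295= 7.69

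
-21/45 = -7/15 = -0.47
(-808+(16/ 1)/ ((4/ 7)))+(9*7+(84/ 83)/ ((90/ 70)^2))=-1605425/ 2241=-716.39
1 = 1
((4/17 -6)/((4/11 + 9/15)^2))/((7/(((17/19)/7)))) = -6050/53371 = -0.11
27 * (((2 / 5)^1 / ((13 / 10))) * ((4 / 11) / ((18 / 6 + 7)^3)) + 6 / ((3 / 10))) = 9652554 / 17875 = 540.00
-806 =-806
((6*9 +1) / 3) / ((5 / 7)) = 77 / 3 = 25.67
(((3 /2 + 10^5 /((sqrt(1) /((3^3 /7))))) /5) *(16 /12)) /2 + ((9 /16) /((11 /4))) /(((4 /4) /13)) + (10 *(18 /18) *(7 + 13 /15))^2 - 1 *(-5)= 57624.87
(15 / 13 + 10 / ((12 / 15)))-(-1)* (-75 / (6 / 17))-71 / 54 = -140513 / 702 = -200.16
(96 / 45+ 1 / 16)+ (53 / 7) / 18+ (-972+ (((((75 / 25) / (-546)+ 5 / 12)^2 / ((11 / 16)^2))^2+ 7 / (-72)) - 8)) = -6358617248765135881 / 6505958905926480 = -977.35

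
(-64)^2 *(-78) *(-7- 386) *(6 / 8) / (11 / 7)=659183616 / 11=59925783.27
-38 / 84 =-0.45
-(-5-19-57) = 81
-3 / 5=-0.60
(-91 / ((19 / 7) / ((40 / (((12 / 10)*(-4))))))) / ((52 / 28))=150.44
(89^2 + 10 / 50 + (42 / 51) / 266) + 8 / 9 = 115147607 / 14535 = 7922.09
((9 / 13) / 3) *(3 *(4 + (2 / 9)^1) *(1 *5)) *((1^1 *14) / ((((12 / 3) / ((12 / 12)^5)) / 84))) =55860 / 13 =4296.92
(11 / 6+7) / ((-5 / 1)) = -53 / 30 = -1.77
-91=-91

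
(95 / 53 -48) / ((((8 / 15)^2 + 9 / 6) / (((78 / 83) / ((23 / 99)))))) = -773639100 / 7385921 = -104.75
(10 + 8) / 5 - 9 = -27 / 5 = -5.40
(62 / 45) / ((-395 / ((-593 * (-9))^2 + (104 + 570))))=-1766023066 / 17775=-99354.32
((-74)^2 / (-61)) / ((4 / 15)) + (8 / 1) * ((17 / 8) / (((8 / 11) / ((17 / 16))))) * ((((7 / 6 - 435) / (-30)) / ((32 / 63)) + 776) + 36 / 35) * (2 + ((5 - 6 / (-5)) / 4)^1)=9889814684423 / 139919360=70682.25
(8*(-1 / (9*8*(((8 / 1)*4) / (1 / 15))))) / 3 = -1 / 12960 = -0.00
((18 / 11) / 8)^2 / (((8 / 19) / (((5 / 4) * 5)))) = 0.62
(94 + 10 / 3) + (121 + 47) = 796 / 3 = 265.33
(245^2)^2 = 3603000625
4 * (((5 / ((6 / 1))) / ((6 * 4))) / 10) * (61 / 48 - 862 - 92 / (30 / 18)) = -219823 / 17280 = -12.72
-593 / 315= -1.88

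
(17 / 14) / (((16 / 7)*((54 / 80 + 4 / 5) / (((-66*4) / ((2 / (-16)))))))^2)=1658764800 / 3481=476519.62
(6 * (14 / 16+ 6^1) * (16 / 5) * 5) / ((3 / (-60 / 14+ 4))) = -440 / 7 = -62.86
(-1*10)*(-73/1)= 730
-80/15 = -16/3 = -5.33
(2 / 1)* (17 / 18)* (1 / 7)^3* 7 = 17 / 441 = 0.04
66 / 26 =33 / 13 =2.54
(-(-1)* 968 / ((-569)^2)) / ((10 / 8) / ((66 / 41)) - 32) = -255552 / 2668761923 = -0.00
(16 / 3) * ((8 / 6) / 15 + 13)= 9424 / 135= 69.81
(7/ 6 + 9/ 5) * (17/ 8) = 1513/ 240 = 6.30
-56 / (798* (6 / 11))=-22 / 171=-0.13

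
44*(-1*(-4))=176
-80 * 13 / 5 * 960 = -199680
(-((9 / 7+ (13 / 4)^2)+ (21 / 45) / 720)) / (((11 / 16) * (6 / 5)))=-40717 / 2835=-14.36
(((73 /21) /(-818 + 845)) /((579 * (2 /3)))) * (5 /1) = 365 /218862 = 0.00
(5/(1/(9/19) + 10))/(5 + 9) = 45/1526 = 0.03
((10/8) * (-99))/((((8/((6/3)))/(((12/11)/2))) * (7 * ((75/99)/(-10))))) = 891/28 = 31.82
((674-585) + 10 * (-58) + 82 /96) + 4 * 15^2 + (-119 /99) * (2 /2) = 647305 /1584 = 408.65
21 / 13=1.62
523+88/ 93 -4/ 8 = 97361/ 186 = 523.45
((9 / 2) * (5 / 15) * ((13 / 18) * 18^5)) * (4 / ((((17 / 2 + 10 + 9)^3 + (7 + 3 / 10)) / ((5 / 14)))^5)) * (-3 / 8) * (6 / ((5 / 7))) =-208000000000 / 5408923091168483813484040581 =-0.00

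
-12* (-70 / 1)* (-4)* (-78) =262080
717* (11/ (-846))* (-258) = 113047/ 47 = 2405.26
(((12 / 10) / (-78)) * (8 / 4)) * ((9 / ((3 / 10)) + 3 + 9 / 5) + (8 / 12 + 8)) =-1304 / 975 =-1.34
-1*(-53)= 53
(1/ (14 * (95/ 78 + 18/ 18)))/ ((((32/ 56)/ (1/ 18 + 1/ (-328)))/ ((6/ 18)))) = 2015/ 2042784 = 0.00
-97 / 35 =-2.77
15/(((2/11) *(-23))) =-3.59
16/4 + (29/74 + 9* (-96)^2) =6138181/74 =82948.39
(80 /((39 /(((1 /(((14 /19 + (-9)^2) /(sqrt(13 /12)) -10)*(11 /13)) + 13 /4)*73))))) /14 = 21540110*sqrt(39) /822140781 + 28596308980 /822140781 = 34.95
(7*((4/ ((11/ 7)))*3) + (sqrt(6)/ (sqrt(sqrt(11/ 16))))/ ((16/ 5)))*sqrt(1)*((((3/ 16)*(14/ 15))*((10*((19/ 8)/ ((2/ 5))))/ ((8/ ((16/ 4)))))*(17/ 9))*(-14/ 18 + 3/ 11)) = -13848625/ 52272 - 1413125*11^(3/ 4)*sqrt(6)/ 5018112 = -269.10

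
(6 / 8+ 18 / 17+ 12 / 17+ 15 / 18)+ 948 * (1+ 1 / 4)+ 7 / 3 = 242899 / 204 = 1190.68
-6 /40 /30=-1 /200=-0.00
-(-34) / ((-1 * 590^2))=-17 / 174050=-0.00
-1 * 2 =-2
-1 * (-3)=3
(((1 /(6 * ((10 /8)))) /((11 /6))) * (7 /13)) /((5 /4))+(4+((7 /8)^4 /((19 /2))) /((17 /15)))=4.09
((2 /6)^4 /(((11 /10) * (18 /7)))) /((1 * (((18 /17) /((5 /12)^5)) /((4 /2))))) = 1859375 /17958454272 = 0.00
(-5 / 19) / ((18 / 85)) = -425 / 342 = -1.24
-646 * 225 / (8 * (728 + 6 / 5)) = -363375 / 14584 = -24.92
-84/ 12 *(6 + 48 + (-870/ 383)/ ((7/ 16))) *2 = -261708/ 383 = -683.31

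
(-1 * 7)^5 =-16807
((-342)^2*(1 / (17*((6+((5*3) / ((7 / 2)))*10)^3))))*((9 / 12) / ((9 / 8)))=343 / 8721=0.04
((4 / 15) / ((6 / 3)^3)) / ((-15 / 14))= -7 / 225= -0.03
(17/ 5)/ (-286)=-17/ 1430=-0.01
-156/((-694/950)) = 74100/347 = 213.54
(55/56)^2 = 3025/3136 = 0.96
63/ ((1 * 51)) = 21/ 17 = 1.24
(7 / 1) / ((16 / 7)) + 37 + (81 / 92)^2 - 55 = -59935 / 4232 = -14.16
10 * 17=170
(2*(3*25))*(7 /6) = 175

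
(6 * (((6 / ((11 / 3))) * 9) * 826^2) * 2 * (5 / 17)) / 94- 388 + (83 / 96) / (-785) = 376886.02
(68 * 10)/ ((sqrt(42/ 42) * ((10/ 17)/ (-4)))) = -4624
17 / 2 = 8.50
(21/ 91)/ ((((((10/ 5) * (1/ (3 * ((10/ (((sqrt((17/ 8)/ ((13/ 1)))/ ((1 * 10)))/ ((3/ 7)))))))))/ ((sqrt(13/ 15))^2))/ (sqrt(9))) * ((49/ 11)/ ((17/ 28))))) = 1485 * sqrt(442)/ 2401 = 13.00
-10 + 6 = -4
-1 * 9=-9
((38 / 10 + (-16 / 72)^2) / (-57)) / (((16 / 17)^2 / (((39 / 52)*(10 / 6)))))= -450551 / 4727808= -0.10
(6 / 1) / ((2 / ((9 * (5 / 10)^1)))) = 27 / 2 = 13.50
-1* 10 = -10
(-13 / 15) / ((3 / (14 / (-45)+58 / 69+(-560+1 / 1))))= 7514221 / 46575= 161.34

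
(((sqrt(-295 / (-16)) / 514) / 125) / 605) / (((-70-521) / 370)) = -37 *sqrt(295) / 9189163500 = -0.00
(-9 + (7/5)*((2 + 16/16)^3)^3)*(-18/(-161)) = 2479248/805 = 3079.81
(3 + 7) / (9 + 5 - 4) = 1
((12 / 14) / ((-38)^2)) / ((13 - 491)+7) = -1 / 793478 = -0.00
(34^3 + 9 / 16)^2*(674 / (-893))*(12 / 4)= -399831543880419 / 114304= -3497966334.34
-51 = -51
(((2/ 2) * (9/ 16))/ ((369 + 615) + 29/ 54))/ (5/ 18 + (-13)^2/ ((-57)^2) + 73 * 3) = 789507/ 303084095300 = 0.00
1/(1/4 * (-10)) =-2/5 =-0.40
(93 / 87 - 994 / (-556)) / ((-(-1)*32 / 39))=898209 / 257984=3.48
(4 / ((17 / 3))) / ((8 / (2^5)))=48 / 17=2.82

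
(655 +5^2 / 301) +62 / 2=206511 / 301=686.08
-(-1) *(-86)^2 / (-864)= -1849 / 216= -8.56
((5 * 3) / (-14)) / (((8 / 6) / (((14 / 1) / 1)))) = -45 / 4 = -11.25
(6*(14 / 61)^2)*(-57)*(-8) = 536256 / 3721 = 144.12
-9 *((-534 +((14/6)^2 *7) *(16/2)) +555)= -2933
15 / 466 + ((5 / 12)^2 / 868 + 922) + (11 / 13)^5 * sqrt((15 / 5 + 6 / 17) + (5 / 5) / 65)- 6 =161051 * sqrt(4112810) / 410278765 + 26677735841 / 29123136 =916.83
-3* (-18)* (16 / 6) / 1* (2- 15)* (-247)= 462384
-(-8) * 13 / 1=104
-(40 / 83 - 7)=541 / 83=6.52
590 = 590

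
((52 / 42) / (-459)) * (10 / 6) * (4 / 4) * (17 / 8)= -65 / 6804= -0.01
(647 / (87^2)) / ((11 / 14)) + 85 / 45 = 2.00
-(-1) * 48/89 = 0.54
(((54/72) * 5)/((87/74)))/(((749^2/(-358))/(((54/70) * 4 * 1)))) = -715284/113883203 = -0.01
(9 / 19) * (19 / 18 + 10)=199 / 38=5.24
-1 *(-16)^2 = -256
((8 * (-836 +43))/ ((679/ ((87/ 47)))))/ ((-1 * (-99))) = -183976/ 1053129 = -0.17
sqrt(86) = 9.27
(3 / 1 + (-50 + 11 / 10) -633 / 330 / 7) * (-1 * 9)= 159993 / 385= 415.57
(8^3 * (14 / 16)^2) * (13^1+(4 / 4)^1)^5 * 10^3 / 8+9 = 26353376009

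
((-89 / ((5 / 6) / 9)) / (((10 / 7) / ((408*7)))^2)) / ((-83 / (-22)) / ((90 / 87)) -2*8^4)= 63388458790272 / 135107825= 469169.41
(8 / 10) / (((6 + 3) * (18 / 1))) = 2 / 405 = 0.00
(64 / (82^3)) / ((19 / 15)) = 0.00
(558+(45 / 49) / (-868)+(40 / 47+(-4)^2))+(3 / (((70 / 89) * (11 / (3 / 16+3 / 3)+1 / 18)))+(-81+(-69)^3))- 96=-10451681774583801 / 31854128740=-328110.74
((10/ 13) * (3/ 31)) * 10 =300/ 403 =0.74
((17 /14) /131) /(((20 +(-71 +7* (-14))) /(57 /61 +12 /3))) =-731 /2381318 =-0.00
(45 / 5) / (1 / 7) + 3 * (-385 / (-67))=5376 / 67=80.24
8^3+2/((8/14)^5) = 278951/512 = 544.83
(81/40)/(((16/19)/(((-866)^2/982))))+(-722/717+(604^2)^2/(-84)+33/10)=-1249443524404551727/788585280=-1584411421.43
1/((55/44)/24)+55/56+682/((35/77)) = 425763/280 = 1520.58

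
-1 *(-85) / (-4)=-21.25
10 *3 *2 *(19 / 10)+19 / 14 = 1615 / 14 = 115.36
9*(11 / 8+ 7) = 603 / 8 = 75.38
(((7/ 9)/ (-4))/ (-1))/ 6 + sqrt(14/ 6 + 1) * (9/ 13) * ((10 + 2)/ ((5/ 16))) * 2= 7/ 216 + 1152 * sqrt(30)/ 65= 97.11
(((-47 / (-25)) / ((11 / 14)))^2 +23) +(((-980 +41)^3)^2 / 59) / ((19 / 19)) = 51839277649041235468626 / 4461875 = 11618272060297797.56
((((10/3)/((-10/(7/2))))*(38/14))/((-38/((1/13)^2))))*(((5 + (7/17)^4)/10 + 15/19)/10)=854511/13409296550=0.00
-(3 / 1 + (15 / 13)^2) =-732 / 169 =-4.33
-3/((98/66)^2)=-3267/2401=-1.36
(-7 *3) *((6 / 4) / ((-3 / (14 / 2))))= 147 / 2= 73.50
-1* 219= -219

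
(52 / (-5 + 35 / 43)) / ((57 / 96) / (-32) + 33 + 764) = -572416 / 36724905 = -0.02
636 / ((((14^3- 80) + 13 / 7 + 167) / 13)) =9646 / 3305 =2.92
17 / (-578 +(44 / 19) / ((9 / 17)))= -171 / 5770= -0.03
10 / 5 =2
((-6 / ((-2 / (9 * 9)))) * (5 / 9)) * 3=405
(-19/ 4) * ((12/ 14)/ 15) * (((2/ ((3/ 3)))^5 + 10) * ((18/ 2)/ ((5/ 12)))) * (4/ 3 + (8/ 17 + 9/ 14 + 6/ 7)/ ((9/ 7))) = -299934/ 425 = -705.73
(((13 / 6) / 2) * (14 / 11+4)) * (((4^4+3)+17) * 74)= 1283308 / 11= 116664.36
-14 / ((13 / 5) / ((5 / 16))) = -175 / 104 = -1.68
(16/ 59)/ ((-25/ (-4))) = 64/ 1475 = 0.04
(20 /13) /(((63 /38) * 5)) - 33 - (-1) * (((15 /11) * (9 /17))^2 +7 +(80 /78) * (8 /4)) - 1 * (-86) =1797366143 /28639611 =62.76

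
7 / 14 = 1 / 2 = 0.50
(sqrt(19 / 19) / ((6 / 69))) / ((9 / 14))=161 / 9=17.89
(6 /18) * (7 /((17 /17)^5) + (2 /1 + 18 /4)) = 9 /2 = 4.50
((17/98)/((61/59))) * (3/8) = 3009/47824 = 0.06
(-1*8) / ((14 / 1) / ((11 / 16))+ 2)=-44 / 123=-0.36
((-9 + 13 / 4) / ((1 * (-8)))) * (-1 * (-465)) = 10695 / 32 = 334.22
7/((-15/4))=-28/15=-1.87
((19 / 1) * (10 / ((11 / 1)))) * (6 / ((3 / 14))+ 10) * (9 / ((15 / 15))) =64980 / 11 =5907.27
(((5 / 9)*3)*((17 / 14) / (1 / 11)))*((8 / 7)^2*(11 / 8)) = 41140 / 1029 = 39.98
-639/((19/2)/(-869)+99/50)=-13882275/42778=-324.52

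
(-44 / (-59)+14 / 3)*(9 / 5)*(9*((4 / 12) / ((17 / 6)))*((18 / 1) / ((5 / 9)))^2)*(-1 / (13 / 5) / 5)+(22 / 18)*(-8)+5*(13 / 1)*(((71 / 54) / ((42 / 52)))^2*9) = 41188905673507 / 58220764875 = 707.46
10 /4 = 2.50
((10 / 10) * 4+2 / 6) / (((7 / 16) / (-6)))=-416 / 7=-59.43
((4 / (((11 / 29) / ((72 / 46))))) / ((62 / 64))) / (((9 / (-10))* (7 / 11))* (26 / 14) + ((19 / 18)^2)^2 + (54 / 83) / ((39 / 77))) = 75681884528640 / 6495414058033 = 11.65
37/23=1.61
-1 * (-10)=10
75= 75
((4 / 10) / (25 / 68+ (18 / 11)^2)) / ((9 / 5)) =16456 / 225513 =0.07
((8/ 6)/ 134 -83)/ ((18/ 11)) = -183491/ 3618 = -50.72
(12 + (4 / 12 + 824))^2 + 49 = 6295522 / 9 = 699502.44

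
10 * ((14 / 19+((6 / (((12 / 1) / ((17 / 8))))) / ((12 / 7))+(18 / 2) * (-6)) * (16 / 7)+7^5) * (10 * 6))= 1331520850 / 133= 10011434.96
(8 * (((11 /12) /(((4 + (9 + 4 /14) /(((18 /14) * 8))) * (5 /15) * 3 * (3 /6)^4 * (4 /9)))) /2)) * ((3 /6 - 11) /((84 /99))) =-117612 /353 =-333.18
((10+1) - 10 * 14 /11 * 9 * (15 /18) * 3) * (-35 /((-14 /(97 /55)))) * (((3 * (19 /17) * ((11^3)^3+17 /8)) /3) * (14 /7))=-6399182316792.70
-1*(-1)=1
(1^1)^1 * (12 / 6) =2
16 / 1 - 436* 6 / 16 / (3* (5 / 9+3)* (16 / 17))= -293 / 1024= -0.29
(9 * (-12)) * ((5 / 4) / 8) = -135 / 8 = -16.88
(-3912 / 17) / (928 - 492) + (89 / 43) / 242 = -10012151 / 19282318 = -0.52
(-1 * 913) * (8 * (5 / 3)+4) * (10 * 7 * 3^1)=-3323320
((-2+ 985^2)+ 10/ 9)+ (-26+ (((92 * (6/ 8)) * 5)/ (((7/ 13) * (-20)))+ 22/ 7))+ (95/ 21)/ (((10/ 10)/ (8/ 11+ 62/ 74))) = 99505161881/ 102564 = 970176.30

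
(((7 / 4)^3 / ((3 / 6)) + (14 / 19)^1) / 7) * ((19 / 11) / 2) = 995 / 704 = 1.41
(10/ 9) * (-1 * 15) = -16.67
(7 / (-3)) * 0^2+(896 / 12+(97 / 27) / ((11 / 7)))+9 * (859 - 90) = 2078392 / 297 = 6997.95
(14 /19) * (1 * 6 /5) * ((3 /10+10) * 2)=8652 /475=18.21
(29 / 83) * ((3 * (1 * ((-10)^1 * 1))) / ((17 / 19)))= -16530 / 1411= -11.72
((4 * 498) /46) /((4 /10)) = 2490 /23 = 108.26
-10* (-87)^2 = -75690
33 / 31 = 1.06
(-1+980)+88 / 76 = 18623 / 19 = 980.16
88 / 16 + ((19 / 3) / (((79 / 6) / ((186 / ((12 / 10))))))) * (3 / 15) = 3225 / 158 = 20.41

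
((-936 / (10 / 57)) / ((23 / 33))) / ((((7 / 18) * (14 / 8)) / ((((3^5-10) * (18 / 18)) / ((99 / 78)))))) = -11635430976 / 5635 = -2064850.22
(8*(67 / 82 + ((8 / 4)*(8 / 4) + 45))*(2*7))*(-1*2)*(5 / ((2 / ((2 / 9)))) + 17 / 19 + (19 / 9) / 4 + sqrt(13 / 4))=-66220 / 3 - 228760*sqrt(13) / 41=-42190.55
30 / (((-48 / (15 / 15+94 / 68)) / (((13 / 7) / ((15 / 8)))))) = -351 / 238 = -1.47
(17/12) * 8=34/3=11.33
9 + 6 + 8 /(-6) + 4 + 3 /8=433 /24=18.04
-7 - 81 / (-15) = -8 / 5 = -1.60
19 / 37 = 0.51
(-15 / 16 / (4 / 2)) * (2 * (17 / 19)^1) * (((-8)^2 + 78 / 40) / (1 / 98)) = -3296181 / 608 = -5421.35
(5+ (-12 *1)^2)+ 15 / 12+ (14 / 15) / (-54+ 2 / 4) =964493 / 6420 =150.23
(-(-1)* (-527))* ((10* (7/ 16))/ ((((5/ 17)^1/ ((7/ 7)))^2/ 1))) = -1066121/ 40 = -26653.02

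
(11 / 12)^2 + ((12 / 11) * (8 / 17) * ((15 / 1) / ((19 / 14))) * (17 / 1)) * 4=11637449 / 30096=386.68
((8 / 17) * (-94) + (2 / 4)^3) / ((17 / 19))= -113981 / 2312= -49.30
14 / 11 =1.27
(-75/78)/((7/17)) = -425/182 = -2.34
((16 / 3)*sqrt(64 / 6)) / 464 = 0.04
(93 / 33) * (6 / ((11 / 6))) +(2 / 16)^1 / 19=9.23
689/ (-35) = -689/ 35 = -19.69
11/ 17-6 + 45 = 674/ 17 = 39.65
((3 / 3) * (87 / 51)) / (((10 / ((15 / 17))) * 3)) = 0.05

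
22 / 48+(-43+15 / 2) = -841 / 24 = -35.04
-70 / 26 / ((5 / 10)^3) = -280 / 13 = -21.54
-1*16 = -16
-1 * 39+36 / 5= -159 / 5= -31.80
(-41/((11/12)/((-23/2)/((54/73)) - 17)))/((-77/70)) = -1441150/1089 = -1323.37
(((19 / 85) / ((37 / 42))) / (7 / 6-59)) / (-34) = 2394 / 18552355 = 0.00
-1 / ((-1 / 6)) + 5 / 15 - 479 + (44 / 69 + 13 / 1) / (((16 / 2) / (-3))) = -263735 / 552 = -477.78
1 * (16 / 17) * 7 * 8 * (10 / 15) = 1792 / 51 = 35.14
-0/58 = 0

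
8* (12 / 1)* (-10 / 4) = -240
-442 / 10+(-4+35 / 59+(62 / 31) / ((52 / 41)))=-353049 / 7670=-46.03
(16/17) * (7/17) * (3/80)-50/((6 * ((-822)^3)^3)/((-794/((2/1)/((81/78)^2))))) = 10009354593676156733557166599/688738923231526022857658542080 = 0.01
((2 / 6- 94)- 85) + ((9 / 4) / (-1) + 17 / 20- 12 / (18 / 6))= -2761 / 15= -184.07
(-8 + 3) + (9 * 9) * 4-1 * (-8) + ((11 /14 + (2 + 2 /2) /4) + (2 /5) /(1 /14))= 46779 /140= 334.14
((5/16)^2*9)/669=75/57088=0.00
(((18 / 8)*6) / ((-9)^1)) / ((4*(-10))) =3 / 80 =0.04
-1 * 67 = -67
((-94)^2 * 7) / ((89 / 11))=680372 / 89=7644.63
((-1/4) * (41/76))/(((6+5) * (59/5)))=-205/197296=-0.00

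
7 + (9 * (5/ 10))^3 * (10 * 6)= 10949/ 2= 5474.50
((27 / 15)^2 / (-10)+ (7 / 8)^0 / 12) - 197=-295861 / 1500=-197.24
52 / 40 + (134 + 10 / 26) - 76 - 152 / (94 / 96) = -95.55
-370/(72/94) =-8695/18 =-483.06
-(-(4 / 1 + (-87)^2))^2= -57350329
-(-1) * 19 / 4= 19 / 4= 4.75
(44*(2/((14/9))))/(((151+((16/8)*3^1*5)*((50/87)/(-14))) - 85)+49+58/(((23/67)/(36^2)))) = 264132/1022891153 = 0.00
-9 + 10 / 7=-53 / 7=-7.57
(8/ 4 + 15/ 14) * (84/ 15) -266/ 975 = 16.93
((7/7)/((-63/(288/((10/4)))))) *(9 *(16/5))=-9216/175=-52.66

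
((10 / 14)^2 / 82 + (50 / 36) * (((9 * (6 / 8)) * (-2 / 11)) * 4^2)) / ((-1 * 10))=241025 / 88396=2.73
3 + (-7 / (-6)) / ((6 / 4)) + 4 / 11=410 / 99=4.14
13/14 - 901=-12601/14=-900.07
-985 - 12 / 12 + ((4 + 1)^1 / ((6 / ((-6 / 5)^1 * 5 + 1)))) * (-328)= 1142 / 3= 380.67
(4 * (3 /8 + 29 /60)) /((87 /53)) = 5459 /2610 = 2.09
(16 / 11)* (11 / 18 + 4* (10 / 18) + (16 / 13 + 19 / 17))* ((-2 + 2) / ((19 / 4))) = 0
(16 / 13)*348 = 5568 / 13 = 428.31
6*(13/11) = 78/11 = 7.09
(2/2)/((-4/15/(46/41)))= -345/82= -4.21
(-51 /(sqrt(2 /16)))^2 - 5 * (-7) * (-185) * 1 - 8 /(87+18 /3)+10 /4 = 2666387 /186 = 14335.41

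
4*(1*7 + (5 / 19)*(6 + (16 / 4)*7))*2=2424 / 19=127.58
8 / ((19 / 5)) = 40 / 19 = 2.11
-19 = -19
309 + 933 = 1242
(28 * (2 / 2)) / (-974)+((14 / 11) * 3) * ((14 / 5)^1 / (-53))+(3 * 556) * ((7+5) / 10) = 2841154202 / 1419605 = 2001.37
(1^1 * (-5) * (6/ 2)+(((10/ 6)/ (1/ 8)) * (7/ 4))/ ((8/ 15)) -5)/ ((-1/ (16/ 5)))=-76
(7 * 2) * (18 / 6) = 42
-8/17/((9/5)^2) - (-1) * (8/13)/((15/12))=31064/89505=0.35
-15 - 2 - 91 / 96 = -1723 / 96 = -17.95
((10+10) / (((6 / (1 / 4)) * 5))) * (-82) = -41 / 3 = -13.67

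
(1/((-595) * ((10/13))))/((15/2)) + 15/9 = 74362/44625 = 1.67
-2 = -2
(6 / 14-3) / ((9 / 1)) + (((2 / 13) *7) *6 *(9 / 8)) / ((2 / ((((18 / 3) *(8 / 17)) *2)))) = 31310 / 1547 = 20.24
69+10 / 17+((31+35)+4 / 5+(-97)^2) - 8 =810678 / 85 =9537.39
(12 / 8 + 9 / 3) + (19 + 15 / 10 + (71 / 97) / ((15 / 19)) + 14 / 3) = 14838 / 485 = 30.59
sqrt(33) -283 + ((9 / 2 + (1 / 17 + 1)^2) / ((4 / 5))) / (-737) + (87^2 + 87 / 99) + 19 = sqrt(33) + 37346376241 / 5111832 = 7311.61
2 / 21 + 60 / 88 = 359 / 462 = 0.78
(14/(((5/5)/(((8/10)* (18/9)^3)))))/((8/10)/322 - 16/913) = -32926432/5527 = -5957.38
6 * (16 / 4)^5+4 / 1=6148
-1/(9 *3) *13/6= -13/162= -0.08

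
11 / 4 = 2.75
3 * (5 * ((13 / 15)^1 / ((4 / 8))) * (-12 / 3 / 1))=-104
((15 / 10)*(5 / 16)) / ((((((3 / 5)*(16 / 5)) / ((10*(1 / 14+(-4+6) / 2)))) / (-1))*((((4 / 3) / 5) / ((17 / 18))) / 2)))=-265625 / 14336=-18.53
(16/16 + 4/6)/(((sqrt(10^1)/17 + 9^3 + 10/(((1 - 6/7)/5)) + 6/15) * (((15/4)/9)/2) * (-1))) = -62389320/8417878751 + 3400 * sqrt(10)/8417878751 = -0.01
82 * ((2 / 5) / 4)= 41 / 5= 8.20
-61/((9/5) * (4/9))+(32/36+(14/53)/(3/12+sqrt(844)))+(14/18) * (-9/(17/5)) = -77.41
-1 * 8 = -8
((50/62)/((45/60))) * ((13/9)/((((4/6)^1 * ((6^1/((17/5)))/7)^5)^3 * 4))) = 176663883558780679517311283087387/142341157440000000000000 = 1241130019.85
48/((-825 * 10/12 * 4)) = -24/1375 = -0.02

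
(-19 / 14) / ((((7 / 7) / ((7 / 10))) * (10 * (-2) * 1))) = 19 / 400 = 0.05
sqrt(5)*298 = 298*sqrt(5) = 666.35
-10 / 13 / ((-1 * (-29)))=-10 / 377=-0.03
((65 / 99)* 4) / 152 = 0.02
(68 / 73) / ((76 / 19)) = 17 / 73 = 0.23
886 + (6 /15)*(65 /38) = 16847 /19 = 886.68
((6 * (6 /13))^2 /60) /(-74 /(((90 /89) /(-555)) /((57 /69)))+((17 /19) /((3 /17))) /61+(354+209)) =8636868 /2305236878945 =0.00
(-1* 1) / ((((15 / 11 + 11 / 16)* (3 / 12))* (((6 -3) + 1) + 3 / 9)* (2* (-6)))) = 176 / 4693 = 0.04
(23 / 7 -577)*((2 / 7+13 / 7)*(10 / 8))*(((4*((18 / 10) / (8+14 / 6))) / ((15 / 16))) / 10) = -867456 / 7595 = -114.21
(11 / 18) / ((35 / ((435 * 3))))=22.79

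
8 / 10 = 4 / 5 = 0.80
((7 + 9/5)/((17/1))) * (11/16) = 121/340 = 0.36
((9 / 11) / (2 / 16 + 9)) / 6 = 12 / 803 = 0.01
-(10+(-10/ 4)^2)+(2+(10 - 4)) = -33/ 4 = -8.25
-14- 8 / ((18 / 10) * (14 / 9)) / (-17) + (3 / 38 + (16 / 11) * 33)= 154865 / 4522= 34.25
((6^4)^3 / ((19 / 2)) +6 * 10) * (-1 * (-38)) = 8707131624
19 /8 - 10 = -61 /8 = -7.62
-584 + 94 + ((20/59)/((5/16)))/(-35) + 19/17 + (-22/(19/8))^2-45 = -5678820628/12672905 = -448.11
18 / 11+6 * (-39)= -2556 / 11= -232.36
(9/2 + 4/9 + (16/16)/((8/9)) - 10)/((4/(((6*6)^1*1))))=-283/8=-35.38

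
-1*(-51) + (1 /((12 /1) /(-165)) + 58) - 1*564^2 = -1272003 /4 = -318000.75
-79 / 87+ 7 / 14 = -71 / 174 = -0.41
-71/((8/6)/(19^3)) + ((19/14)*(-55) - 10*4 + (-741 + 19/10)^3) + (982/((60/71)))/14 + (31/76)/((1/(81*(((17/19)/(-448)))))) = -98034471954594857/242592000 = -404112550.93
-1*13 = -13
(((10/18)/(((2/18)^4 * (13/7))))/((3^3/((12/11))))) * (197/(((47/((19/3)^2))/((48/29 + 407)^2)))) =12585021720411420/5652361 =2226507068.53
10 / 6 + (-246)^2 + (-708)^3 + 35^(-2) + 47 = -1304016226447 / 3675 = -354834347.33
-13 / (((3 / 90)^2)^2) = -10530000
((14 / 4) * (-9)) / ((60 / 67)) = -35.18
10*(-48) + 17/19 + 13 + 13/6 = -52889/114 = -463.94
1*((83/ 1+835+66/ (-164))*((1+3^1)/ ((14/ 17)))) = 182733/ 41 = 4456.90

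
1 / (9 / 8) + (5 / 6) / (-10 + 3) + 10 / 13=2521 / 1638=1.54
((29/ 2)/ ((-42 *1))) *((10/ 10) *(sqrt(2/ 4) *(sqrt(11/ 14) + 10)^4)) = -59523109 *sqrt(2)/ 32928 - 204595 *sqrt(77)/ 2058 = -3428.80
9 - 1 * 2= 7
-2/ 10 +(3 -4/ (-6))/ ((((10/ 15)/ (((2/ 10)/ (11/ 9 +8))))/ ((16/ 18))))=-39/ 415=-0.09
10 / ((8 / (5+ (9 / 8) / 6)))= 415 / 64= 6.48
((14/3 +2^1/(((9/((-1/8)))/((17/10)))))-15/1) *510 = -63529/12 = -5294.08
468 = 468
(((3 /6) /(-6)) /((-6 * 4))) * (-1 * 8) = -1 /36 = -0.03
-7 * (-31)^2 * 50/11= -30577.27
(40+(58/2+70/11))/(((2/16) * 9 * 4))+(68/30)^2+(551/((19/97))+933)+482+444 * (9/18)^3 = 4305.39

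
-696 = -696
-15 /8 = -1.88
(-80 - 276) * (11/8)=-979/2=-489.50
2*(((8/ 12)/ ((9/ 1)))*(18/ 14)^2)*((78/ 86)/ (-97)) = -468/ 204379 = -0.00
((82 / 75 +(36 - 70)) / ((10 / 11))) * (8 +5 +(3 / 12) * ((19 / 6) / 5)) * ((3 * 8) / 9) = -21433346 / 16875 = -1270.12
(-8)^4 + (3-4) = 4095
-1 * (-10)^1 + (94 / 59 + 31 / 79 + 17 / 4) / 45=8506057 / 838980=10.14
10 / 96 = 5 / 48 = 0.10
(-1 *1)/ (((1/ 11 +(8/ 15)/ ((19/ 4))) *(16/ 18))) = -28215/ 5096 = -5.54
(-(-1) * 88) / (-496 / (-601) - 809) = -52888 / 485713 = -0.11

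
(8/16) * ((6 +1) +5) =6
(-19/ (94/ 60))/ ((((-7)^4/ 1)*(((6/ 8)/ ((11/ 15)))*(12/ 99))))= -4598/ 112847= -0.04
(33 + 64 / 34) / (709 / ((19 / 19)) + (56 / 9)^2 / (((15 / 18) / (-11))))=80055 / 454291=0.18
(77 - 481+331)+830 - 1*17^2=468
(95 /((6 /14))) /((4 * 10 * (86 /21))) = 931 /688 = 1.35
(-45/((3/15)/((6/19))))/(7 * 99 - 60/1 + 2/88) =-59400/529207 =-0.11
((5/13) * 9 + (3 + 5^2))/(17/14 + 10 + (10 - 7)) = 5726/2587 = 2.21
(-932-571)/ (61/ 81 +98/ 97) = -11809071/ 13855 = -852.33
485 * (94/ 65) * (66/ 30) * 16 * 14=22466752/ 65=345642.34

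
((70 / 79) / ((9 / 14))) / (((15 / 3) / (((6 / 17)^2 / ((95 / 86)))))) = 67424 / 2168945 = 0.03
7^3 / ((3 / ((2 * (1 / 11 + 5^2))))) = 63112 / 11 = 5737.45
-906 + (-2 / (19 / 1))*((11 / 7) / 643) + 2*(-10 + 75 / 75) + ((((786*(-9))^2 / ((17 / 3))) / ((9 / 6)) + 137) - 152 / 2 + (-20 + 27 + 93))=5886469.47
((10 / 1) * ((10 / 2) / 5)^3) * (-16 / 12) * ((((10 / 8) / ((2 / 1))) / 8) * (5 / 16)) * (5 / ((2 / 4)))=-625 / 192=-3.26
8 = 8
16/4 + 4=8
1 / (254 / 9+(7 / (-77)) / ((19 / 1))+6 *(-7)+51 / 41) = -0.08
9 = 9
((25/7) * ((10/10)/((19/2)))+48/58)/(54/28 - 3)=-9284/8265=-1.12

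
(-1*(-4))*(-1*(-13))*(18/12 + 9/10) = 624/5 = 124.80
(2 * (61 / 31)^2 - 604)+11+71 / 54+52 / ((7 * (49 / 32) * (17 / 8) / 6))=-570.24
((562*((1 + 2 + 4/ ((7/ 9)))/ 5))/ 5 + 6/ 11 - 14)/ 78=163237/ 75075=2.17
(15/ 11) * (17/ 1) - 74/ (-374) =4372/ 187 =23.38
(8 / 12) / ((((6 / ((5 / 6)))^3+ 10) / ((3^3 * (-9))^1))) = -10125 / 23953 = -0.42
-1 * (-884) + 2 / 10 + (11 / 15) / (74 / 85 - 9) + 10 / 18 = 884.67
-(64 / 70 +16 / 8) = -2.91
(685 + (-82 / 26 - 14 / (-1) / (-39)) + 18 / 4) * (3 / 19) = 53507 / 494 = 108.31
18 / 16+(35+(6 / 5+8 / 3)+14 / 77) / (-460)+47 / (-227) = 28706203 / 34458600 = 0.83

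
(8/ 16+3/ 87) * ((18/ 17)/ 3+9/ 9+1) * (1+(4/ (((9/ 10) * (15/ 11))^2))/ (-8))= 301940/ 359397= 0.84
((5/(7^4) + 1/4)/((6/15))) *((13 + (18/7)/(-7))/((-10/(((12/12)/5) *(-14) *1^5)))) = 1498599/672280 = 2.23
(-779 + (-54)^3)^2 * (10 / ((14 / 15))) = 1878063528675 / 7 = 268294789810.71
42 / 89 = 0.47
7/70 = 1/10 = 0.10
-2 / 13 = -0.15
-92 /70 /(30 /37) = -851 /525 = -1.62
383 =383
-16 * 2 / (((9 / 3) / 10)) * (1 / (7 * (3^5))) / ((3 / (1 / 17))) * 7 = -320 / 37179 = -0.01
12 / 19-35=-653 / 19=-34.37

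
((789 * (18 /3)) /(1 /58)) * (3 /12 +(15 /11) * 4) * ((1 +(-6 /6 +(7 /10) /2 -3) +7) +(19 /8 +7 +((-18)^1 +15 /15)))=-2257050483 /440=-5129660.19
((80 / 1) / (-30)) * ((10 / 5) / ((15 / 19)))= -304 / 45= -6.76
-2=-2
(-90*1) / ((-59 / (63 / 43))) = 5670 / 2537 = 2.23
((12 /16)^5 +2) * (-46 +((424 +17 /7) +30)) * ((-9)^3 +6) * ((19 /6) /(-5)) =420468.40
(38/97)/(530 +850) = 19/66930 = 0.00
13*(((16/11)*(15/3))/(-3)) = -1040/33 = -31.52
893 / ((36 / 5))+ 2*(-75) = -935 / 36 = -25.97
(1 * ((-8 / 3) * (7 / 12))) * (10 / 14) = -10 / 9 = -1.11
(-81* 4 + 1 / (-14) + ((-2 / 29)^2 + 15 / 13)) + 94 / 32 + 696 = 460440709 / 1224496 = 376.02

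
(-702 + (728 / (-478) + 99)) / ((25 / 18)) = -2600658 / 5975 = -435.26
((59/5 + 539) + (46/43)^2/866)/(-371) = -2204904508/1485144535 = -1.48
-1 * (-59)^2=-3481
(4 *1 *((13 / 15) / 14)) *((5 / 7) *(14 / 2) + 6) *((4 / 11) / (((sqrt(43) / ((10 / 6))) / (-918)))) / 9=-3536 *sqrt(43) / 903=-25.68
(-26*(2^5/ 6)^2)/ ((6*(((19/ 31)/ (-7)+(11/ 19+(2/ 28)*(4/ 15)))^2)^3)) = -6968.91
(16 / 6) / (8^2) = 0.04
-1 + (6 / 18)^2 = -8 / 9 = -0.89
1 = 1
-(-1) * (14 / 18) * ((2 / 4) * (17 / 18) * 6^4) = 476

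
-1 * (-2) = 2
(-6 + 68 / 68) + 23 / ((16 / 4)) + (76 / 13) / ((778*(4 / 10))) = 15551 / 20228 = 0.77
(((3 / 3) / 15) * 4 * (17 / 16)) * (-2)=-17 / 30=-0.57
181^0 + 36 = 37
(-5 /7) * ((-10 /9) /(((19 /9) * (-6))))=-0.06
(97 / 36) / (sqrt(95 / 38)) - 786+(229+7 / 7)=-556+97 *sqrt(10) / 180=-554.30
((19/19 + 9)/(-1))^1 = -10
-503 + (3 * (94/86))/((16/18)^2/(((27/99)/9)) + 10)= -21062839/41882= -502.91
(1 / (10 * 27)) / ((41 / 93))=0.01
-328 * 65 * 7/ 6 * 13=-970060/ 3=-323353.33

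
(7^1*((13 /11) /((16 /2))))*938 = 42679 /44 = 969.98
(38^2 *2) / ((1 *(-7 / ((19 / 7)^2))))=-1042568 / 343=-3039.56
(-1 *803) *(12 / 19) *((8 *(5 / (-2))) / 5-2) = 57816 / 19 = 3042.95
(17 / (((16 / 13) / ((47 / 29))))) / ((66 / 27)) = 93483 / 10208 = 9.16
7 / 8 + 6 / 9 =37 / 24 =1.54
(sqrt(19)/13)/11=sqrt(19)/143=0.03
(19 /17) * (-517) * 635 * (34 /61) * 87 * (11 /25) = -2387755194 /305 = -7828705.55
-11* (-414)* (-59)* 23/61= -6179778/61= -101307.84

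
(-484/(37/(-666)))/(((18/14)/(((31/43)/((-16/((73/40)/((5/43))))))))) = -4791.90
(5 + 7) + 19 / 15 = 199 / 15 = 13.27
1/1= 1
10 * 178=1780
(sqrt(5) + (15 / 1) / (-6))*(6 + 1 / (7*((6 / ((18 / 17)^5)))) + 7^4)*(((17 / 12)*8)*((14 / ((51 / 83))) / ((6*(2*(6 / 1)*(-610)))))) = 1985649298243 / 56124107496-1985649298243*sqrt(5) / 140310268740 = 3.74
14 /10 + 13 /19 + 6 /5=312 /95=3.28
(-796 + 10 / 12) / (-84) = 4771 / 504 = 9.47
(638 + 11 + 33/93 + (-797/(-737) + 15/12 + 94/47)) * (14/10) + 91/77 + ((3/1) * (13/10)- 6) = 417753999/456940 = 914.24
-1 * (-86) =86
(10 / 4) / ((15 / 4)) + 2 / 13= 32 / 39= 0.82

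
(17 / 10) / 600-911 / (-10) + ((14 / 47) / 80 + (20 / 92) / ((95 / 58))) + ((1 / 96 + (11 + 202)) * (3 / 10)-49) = 52321412477 / 492936000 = 106.14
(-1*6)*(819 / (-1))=4914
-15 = -15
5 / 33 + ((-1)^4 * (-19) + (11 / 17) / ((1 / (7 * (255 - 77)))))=441724 / 561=787.39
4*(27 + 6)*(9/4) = 297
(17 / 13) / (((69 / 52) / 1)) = 68 / 69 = 0.99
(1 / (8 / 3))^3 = 27 / 512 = 0.05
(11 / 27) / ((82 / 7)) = 77 / 2214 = 0.03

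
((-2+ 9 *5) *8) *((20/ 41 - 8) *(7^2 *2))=-10383296/ 41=-253251.12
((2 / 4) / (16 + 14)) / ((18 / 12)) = 1 / 90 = 0.01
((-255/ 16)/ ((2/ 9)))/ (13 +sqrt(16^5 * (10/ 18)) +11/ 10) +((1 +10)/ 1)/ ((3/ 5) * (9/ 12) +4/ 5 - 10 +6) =-33528418769/ 8385745136 - 22032000 * sqrt(5)/ 524109071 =-4.09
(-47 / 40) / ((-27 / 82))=1927 / 540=3.57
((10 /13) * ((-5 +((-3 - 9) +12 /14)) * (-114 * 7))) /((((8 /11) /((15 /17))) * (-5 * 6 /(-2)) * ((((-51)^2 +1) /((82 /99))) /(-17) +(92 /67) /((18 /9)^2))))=-973138485 /223951052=-4.35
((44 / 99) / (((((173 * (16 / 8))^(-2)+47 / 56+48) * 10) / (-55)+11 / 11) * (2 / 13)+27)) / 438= 10894156 / 276861795309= 0.00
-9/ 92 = -0.10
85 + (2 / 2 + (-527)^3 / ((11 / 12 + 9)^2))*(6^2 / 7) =-2625390329 / 343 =-7654199.21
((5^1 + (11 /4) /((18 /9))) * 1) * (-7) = -357 /8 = -44.62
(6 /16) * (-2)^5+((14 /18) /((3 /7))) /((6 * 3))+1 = -5297 /486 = -10.90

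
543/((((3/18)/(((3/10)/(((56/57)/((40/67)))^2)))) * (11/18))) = 1429007670/2419571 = 590.60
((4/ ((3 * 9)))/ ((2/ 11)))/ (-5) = -22/ 135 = -0.16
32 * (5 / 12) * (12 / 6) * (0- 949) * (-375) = 9490000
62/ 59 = 1.05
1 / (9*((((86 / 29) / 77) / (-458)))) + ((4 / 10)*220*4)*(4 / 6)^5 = -13322287 / 10449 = -1274.98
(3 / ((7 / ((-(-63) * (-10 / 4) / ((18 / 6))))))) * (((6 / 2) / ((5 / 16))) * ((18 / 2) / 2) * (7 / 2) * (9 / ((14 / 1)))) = -2187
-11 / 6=-1.83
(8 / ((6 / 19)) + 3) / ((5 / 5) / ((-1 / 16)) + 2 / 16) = -680 / 381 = -1.78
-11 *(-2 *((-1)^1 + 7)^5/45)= 19008/5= 3801.60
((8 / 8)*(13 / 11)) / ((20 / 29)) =377 / 220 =1.71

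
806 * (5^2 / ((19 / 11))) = 221650 / 19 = 11665.79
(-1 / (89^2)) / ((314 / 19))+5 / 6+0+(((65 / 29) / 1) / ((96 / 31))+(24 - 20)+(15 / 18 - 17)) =-36732151037 / 3462174048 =-10.61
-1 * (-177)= 177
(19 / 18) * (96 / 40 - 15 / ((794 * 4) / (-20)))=62719 / 23820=2.63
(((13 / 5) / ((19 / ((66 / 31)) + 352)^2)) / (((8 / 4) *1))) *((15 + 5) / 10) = 56628 / 2837200205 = 0.00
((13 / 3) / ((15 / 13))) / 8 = 169 / 360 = 0.47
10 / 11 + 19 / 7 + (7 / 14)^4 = 4541 / 1232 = 3.69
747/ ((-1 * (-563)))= 747/ 563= 1.33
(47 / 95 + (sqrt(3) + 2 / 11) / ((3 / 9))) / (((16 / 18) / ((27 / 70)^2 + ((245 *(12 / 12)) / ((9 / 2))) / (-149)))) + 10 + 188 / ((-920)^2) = 2860950686707 / 293529404000 - 4270233 *sqrt(3) / 5840800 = 8.48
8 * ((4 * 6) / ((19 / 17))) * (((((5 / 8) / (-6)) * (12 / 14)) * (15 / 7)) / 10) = -3060 / 931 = -3.29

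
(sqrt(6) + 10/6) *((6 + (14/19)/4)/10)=235/228 + 47 *sqrt(6)/76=2.55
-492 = -492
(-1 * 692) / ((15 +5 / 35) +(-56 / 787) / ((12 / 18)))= -1906114 / 41417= -46.02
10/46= 5/23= 0.22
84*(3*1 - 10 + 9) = 168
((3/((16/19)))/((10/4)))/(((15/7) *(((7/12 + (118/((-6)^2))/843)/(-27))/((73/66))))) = -33.82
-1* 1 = -1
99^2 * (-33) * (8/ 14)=-1293732/ 7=-184818.86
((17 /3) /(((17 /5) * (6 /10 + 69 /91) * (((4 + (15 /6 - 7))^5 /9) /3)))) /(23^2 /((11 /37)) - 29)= -200200 /330527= -0.61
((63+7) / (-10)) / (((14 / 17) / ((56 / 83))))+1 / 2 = -869 / 166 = -5.23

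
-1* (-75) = 75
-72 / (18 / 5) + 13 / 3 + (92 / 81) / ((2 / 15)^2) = 434 / 9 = 48.22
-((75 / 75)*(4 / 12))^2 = -0.11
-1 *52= -52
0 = 0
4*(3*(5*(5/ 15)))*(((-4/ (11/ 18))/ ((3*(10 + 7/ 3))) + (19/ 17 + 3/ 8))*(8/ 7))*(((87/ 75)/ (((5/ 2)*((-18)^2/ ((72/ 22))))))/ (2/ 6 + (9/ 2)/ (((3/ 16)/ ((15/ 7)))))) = 15544/ 5708175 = 0.00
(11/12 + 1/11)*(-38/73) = -2527/4818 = -0.52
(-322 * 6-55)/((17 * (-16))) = 1987/272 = 7.31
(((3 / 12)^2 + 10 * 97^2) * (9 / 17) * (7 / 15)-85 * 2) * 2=31383061 / 680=46151.56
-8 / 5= -1.60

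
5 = 5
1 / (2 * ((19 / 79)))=2.08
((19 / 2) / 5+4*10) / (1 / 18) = 3771 / 5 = 754.20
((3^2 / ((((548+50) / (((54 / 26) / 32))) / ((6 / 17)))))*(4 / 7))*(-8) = -729 / 462553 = -0.00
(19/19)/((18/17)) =17/18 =0.94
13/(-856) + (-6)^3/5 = -184961/4280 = -43.22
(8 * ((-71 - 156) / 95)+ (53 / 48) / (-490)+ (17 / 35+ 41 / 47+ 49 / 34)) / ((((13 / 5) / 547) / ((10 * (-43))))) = 1476287.58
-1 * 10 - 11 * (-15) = 155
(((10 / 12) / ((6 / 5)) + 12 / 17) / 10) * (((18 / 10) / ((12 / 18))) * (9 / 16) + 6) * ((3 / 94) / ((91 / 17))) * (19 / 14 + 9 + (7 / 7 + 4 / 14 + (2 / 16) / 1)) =226469963 / 3065753600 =0.07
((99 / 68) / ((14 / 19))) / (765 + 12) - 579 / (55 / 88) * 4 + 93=-4453754649 / 1232840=-3612.60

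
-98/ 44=-2.23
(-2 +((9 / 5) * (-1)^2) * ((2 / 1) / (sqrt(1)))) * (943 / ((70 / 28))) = 15088 / 25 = 603.52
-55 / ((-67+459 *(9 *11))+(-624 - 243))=-55 / 44507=-0.00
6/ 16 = 3/ 8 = 0.38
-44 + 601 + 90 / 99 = 6137 / 11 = 557.91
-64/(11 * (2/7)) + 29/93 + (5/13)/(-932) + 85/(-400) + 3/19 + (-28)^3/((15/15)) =-103488048361781/4709973840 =-21972.11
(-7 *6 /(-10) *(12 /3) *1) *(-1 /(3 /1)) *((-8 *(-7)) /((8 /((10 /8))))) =-49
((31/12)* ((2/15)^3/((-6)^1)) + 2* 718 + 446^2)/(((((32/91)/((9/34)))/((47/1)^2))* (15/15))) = 1223339713916411/3672000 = 333153516.86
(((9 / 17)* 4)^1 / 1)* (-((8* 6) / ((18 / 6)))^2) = -9216 / 17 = -542.12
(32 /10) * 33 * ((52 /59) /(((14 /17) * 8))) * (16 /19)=466752 /39235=11.90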